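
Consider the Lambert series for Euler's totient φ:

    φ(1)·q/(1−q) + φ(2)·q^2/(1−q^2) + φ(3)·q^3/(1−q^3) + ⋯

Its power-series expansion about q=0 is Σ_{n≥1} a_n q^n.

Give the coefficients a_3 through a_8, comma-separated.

d|3:{1,3}  Σφ=1+2=3
q^4  k|4↦φ(k): 1:1 2:1 4:2  a_4=4
[q^5] φ(5)=4,φ(1)=1 ⇒ 5
n=6: 1·6 2·3 3·2 6·1  φ→[1+1+2+2]=6
[q^7] φ(1)=1,φ(7)=6 ⇒ 7
q^8  k|8↦φ(k): 8:4 4:2 2:1 1:1  a_8=8

3, 4, 5, 6, 7, 8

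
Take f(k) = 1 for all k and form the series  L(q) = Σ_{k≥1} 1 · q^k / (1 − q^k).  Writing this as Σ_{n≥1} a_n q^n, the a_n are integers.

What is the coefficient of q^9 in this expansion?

a_9 = 3

d|9:{9,3,1}  Σf=1+1+1=3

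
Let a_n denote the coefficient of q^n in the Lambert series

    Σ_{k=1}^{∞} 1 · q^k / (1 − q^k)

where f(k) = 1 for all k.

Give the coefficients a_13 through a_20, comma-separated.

q^13  k|13↦f(k): 1:1 13:1  a_13=2
n=14: 14·1 7·2 2·7 1·14  f→[1+1+1+1]=4
q^15  k|15↦f(k): 15:1 5:1 3:1 1:1  a_15=4
q^16  k|16↦f(k): 16:1 8:1 4:1 2:1 1:1  a_16=5
d|17:{1,17}  Σf=1+1=2
[q^18] f(1)=1,f(2)=1,f(3)=1,f(6)=1,f(9)=1,f(18)=1 ⇒ 6
q^19  k|19↦f(k): 1:1 19:1  a_19=2
n=20: 1·20 2·10 4·5 5·4 10·2 20·1  f→[1+1+1+1+1+1]=6

2, 4, 4, 5, 2, 6, 2, 6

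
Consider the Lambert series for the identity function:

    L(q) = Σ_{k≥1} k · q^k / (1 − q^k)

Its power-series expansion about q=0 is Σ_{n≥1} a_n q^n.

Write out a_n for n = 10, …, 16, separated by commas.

[q^10] f(1)=1,f(2)=2,f(5)=5,f(10)=10 ⇒ 18
q^11  k|11↦f(k): 11:11 1:1  a_11=12
d|12:{1,2,3,4,6,12}  Σf=1+2+3+4+6+12=28
n=13: 1·13 13·1  f→[1+13]=14
q^14  k|14↦f(k): 14:14 7:7 2:2 1:1  a_14=24
n=15: 15·1 5·3 3·5 1·15  f→[15+5+3+1]=24
q^16  k|16↦f(k): 1:1 2:2 4:4 8:8 16:16  a_16=31

18, 12, 28, 14, 24, 24, 31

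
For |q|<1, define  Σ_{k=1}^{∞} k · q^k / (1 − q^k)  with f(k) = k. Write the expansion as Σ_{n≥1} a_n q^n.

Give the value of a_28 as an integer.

q^28  k|28↦f(k): 28:28 14:14 7:7 4:4 2:2 1:1  a_28=56

a_28 = 56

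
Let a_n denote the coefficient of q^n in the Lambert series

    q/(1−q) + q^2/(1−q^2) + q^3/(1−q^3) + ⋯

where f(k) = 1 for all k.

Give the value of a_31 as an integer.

a_31 = 2

[q^31] f(31)=1,f(1)=1 ⇒ 2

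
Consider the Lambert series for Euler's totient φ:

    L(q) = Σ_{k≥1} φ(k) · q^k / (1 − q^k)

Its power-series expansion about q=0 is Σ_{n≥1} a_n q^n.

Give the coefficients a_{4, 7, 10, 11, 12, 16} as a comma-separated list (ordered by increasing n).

[q^4] φ(1)=1,φ(2)=1,φ(4)=2 ⇒ 4
[q^7] φ(1)=1,φ(7)=6 ⇒ 7
n=10: 1·10 2·5 5·2 10·1  φ→[1+1+4+4]=10
[q^11] φ(1)=1,φ(11)=10 ⇒ 11
d|12:{1,2,3,4,6,12}  Σφ=1+1+2+2+2+4=12
[q^16] φ(16)=8,φ(8)=4,φ(4)=2,φ(2)=1,φ(1)=1 ⇒ 16

4, 7, 10, 11, 12, 16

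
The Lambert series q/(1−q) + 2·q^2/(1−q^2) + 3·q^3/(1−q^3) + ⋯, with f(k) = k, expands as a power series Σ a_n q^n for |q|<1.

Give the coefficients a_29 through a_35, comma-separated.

n=29: 29·1 1·29  f→[29+1]=30
[q^30] f(1)=1,f(2)=2,f(3)=3,f(5)=5,f(6)=6,f(10)=10,f(15)=15,f(30)=30 ⇒ 72
n=31: 1·31 31·1  f→[1+31]=32
d|32:{1,2,4,8,16,32}  Σf=1+2+4+8+16+32=63
d|33:{1,3,11,33}  Σf=1+3+11+33=48
q^34  k|34↦f(k): 1:1 2:2 17:17 34:34  a_34=54
q^35  k|35↦f(k): 1:1 5:5 7:7 35:35  a_35=48

30, 72, 32, 63, 48, 54, 48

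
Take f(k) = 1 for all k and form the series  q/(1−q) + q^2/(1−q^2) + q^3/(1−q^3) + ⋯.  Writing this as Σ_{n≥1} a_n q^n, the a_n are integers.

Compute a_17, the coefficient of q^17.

d|17:{1,17}  Σf=1+1=2

a_17 = 2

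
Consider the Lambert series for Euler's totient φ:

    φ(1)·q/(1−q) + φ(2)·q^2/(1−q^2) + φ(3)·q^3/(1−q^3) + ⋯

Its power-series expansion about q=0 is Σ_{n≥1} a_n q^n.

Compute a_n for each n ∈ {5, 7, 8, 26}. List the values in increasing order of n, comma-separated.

d|5:{5,1}  Σφ=4+1=5
q^7  k|7↦φ(k): 1:1 7:6  a_7=7
d|8:{1,2,4,8}  Σφ=1+1+2+4=8
[q^26] φ(26)=12,φ(13)=12,φ(2)=1,φ(1)=1 ⇒ 26

5, 7, 8, 26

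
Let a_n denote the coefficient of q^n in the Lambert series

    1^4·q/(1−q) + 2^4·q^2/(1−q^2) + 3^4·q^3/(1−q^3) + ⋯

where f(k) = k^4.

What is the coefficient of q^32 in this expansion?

d|32:{32,16,8,4,2,1}  Σf=1048576+65536+4096+256+16+1=1118481

a_32 = 1118481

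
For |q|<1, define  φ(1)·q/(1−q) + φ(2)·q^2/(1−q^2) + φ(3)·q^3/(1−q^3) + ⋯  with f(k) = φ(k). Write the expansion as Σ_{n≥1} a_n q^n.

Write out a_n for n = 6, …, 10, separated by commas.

d|6:{6,3,2,1}  Σφ=2+2+1+1=6
[q^7] φ(1)=1,φ(7)=6 ⇒ 7
q^8  k|8↦φ(k): 8:4 4:2 2:1 1:1  a_8=8
[q^9] φ(9)=6,φ(3)=2,φ(1)=1 ⇒ 9
q^10  k|10↦φ(k): 10:4 5:4 2:1 1:1  a_10=10

6, 7, 8, 9, 10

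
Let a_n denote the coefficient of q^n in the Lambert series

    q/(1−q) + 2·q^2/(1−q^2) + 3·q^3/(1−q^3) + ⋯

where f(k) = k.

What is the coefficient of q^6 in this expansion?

q^6  k|6↦f(k): 1:1 2:2 3:3 6:6  a_6=12

a_6 = 12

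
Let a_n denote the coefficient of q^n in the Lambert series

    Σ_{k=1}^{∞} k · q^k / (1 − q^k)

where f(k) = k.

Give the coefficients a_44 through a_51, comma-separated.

84, 78, 72, 48, 124, 57, 93, 72

q^44  k|44↦f(k): 1:1 2:2 4:4 11:11 22:22 44:44  a_44=84
q^45  k|45↦f(k): 45:45 15:15 9:9 5:5 3:3 1:1  a_45=78
n=46: 46·1 23·2 2·23 1·46  f→[46+23+2+1]=72
[q^47] f(47)=47,f(1)=1 ⇒ 48
q^48  k|48↦f(k): 1:1 2:2 3:3 4:4 6:6 8:8 12:12 16:16 24:24 48:48  a_48=124
[q^49] f(49)=49,f(7)=7,f(1)=1 ⇒ 57
n=50: 50·1 25·2 10·5 5·10 2·25 1·50  f→[50+25+10+5+2+1]=93
d|51:{51,17,3,1}  Σf=51+17+3+1=72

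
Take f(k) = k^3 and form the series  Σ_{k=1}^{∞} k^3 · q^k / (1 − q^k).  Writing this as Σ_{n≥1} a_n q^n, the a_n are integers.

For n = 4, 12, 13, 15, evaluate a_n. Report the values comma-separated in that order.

q^4  k|4↦f(k): 4:64 2:8 1:1  a_4=73
d|12:{12,6,4,3,2,1}  Σf=1728+216+64+27+8+1=2044
d|13:{1,13}  Σf=1+2197=2198
n=15: 15·1 5·3 3·5 1·15  f→[3375+125+27+1]=3528

73, 2044, 2198, 3528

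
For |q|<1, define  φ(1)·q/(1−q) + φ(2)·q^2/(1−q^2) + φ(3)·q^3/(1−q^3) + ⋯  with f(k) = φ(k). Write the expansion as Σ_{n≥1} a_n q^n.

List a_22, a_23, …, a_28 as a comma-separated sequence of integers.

[q^22] φ(1)=1,φ(2)=1,φ(11)=10,φ(22)=10 ⇒ 22
[q^23] φ(1)=1,φ(23)=22 ⇒ 23
[q^24] φ(24)=8,φ(12)=4,φ(8)=4,φ(6)=2,φ(4)=2,φ(3)=2,φ(2)=1,φ(1)=1 ⇒ 24
[q^25] φ(1)=1,φ(5)=4,φ(25)=20 ⇒ 25
q^26  k|26↦φ(k): 26:12 13:12 2:1 1:1  a_26=26
[q^27] φ(1)=1,φ(3)=2,φ(9)=6,φ(27)=18 ⇒ 27
d|28:{28,14,7,4,2,1}  Σφ=12+6+6+2+1+1=28

22, 23, 24, 25, 26, 27, 28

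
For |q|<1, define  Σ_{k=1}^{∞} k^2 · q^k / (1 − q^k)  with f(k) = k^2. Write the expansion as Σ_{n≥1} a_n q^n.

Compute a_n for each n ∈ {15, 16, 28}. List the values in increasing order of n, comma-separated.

d|15:{1,3,5,15}  Σf=1+9+25+225=260
[q^16] f(1)=1,f(2)=4,f(4)=16,f(8)=64,f(16)=256 ⇒ 341
d|28:{1,2,4,7,14,28}  Σf=1+4+16+49+196+784=1050

260, 341, 1050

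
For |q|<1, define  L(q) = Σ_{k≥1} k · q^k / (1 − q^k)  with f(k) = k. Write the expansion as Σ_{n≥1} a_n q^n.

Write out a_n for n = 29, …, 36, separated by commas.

n=29: 29·1 1·29  f→[29+1]=30
[q^30] f(30)=30,f(15)=15,f(10)=10,f(6)=6,f(5)=5,f(3)=3,f(2)=2,f(1)=1 ⇒ 72
q^31  k|31↦f(k): 1:1 31:31  a_31=32
[q^32] f(32)=32,f(16)=16,f(8)=8,f(4)=4,f(2)=2,f(1)=1 ⇒ 63
n=33: 1·33 3·11 11·3 33·1  f→[1+3+11+33]=48
[q^34] f(1)=1,f(2)=2,f(17)=17,f(34)=34 ⇒ 54
[q^35] f(1)=1,f(5)=5,f(7)=7,f(35)=35 ⇒ 48
n=36: 36·1 18·2 12·3 9·4 6·6 4·9 3·12 2·18 1·36  f→[36+18+12+9+6+4+3+2+1]=91

30, 72, 32, 63, 48, 54, 48, 91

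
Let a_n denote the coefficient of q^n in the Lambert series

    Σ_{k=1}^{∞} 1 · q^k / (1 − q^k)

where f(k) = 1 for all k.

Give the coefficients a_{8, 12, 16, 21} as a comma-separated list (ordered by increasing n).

d|8:{8,4,2,1}  Σf=1+1+1+1=4
[q^12] f(12)=1,f(6)=1,f(4)=1,f(3)=1,f(2)=1,f(1)=1 ⇒ 6
[q^16] f(1)=1,f(2)=1,f(4)=1,f(8)=1,f(16)=1 ⇒ 5
n=21: 21·1 7·3 3·7 1·21  f→[1+1+1+1]=4

4, 6, 5, 4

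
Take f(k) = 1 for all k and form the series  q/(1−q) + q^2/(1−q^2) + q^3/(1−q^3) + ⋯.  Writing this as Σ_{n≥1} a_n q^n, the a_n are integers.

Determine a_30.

a_30 = 8

n=30: 30·1 15·2 10·3 6·5 5·6 3·10 2·15 1·30  f→[1+1+1+1+1+1+1+1]=8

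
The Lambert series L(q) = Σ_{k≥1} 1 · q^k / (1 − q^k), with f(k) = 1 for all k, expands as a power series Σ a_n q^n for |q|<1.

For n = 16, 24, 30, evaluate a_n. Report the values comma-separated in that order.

n=16: 1·16 2·8 4·4 8·2 16·1  f→[1+1+1+1+1]=5
n=24: 24·1 12·2 8·3 6·4 4·6 3·8 2·12 1·24  f→[1+1+1+1+1+1+1+1]=8
n=30: 30·1 15·2 10·3 6·5 5·6 3·10 2·15 1·30  f→[1+1+1+1+1+1+1+1]=8

5, 8, 8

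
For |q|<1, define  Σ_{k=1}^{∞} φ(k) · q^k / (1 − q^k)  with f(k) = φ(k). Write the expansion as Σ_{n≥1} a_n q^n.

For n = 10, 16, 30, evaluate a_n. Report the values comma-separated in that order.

q^10  k|10↦φ(k): 1:1 2:1 5:4 10:4  a_10=10
q^16  k|16↦φ(k): 16:8 8:4 4:2 2:1 1:1  a_16=16
[q^30] φ(30)=8,φ(15)=8,φ(10)=4,φ(6)=2,φ(5)=4,φ(3)=2,φ(2)=1,φ(1)=1 ⇒ 30

10, 16, 30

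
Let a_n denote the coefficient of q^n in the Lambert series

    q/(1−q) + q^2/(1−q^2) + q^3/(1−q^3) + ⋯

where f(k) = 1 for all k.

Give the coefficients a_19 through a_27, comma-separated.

d|19:{1,19}  Σf=1+1=2
n=20: 20·1 10·2 5·4 4·5 2·10 1·20  f→[1+1+1+1+1+1]=6
[q^21] f(21)=1,f(7)=1,f(3)=1,f(1)=1 ⇒ 4
[q^22] f(1)=1,f(2)=1,f(11)=1,f(22)=1 ⇒ 4
[q^23] f(1)=1,f(23)=1 ⇒ 2
q^24  k|24↦f(k): 24:1 12:1 8:1 6:1 4:1 3:1 2:1 1:1  a_24=8
[q^25] f(25)=1,f(5)=1,f(1)=1 ⇒ 3
d|26:{1,2,13,26}  Σf=1+1+1+1=4
d|27:{27,9,3,1}  Σf=1+1+1+1=4

2, 6, 4, 4, 2, 8, 3, 4, 4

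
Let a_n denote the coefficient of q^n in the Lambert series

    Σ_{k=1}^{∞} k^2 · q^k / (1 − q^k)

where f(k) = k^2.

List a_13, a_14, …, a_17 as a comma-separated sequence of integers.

170, 250, 260, 341, 290

[q^13] f(1)=1,f(13)=169 ⇒ 170
n=14: 1·14 2·7 7·2 14·1  f→[1+4+49+196]=250
q^15  k|15↦f(k): 15:225 5:25 3:9 1:1  a_15=260
n=16: 16·1 8·2 4·4 2·8 1·16  f→[256+64+16+4+1]=341
q^17  k|17↦f(k): 17:289 1:1  a_17=290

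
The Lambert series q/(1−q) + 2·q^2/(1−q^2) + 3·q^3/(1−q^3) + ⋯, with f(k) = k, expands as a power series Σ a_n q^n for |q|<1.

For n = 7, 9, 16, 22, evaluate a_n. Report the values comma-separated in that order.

8, 13, 31, 36

n=7: 1·7 7·1  f→[1+7]=8
q^9  k|9↦f(k): 1:1 3:3 9:9  a_9=13
q^16  k|16↦f(k): 16:16 8:8 4:4 2:2 1:1  a_16=31
d|22:{1,2,11,22}  Σf=1+2+11+22=36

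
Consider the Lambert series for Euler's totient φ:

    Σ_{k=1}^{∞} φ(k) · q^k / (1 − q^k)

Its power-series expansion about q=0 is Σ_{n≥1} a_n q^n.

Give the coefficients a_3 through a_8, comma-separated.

q^3  k|3↦φ(k): 1:1 3:2  a_3=3
q^4  k|4↦φ(k): 4:2 2:1 1:1  a_4=4
[q^5] φ(5)=4,φ(1)=1 ⇒ 5
n=6: 1·6 2·3 3·2 6·1  φ→[1+1+2+2]=6
n=7: 7·1 1·7  φ→[6+1]=7
d|8:{8,4,2,1}  Σφ=4+2+1+1=8

3, 4, 5, 6, 7, 8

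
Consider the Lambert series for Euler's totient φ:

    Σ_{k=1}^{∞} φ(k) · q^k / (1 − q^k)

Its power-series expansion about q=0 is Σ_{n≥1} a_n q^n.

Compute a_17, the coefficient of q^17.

[q^17] φ(17)=16,φ(1)=1 ⇒ 17

a_17 = 17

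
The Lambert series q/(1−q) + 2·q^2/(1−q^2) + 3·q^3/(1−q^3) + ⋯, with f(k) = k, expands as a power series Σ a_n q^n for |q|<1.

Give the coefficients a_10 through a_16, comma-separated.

18, 12, 28, 14, 24, 24, 31

n=10: 1·10 2·5 5·2 10·1  f→[1+2+5+10]=18
[q^11] f(11)=11,f(1)=1 ⇒ 12
q^12  k|12↦f(k): 12:12 6:6 4:4 3:3 2:2 1:1  a_12=28
d|13:{13,1}  Σf=13+1=14
n=14: 1·14 2·7 7·2 14·1  f→[1+2+7+14]=24
d|15:{1,3,5,15}  Σf=1+3+5+15=24
q^16  k|16↦f(k): 1:1 2:2 4:4 8:8 16:16  a_16=31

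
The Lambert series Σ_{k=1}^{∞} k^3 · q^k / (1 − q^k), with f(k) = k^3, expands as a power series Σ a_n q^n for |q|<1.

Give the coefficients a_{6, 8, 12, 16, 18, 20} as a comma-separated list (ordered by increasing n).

[q^6] f(1)=1,f(2)=8,f(3)=27,f(6)=216 ⇒ 252
q^8  k|8↦f(k): 1:1 2:8 4:64 8:512  a_8=585
[q^12] f(1)=1,f(2)=8,f(3)=27,f(4)=64,f(6)=216,f(12)=1728 ⇒ 2044
[q^16] f(1)=1,f(2)=8,f(4)=64,f(8)=512,f(16)=4096 ⇒ 4681
d|18:{18,9,6,3,2,1}  Σf=5832+729+216+27+8+1=6813
d|20:{20,10,5,4,2,1}  Σf=8000+1000+125+64+8+1=9198

252, 585, 2044, 4681, 6813, 9198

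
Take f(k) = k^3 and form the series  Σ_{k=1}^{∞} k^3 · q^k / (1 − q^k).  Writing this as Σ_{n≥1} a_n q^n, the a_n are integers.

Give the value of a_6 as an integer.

q^6  k|6↦f(k): 6:216 3:27 2:8 1:1  a_6=252

a_6 = 252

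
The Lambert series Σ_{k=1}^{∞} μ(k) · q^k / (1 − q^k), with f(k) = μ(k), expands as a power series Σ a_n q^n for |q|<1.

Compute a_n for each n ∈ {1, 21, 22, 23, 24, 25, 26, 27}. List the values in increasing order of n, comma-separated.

1, 0, 0, 0, 0, 0, 0, 0

q^1  k|1↦μ(k): 1:1  a_1=1
[q^21] μ(1)=1,μ(3)=-1,μ(7)=-1,μ(21)=1 ⇒ 0
q^22  k|22↦μ(k): 1:1 2:-1 11:-1 22:1  a_22=0
q^23  k|23↦μ(k): 23:-1 1:1  a_23=0
n=24: 1·24 2·12 3·8 4·6 6·4 8·3 12·2 24·1  μ→[1+(-1)+(-1)+0+1+0+0+0]=0
n=25: 1·25 5·5 25·1  μ→[1+(-1)+0]=0
d|26:{1,2,13,26}  Σμ=1+(-1)+(-1)+1=0
n=27: 27·1 9·3 3·9 1·27  μ→[0+0+(-1)+1]=0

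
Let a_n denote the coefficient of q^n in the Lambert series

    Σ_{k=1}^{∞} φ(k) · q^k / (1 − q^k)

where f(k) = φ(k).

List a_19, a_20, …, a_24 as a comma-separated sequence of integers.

d|19:{1,19}  Σφ=1+18=19
d|20:{20,10,5,4,2,1}  Σφ=8+4+4+2+1+1=20
[q^21] φ(21)=12,φ(7)=6,φ(3)=2,φ(1)=1 ⇒ 21
[q^22] φ(1)=1,φ(2)=1,φ(11)=10,φ(22)=10 ⇒ 22
[q^23] φ(23)=22,φ(1)=1 ⇒ 23
d|24:{1,2,3,4,6,8,12,24}  Σφ=1+1+2+2+2+4+4+8=24

19, 20, 21, 22, 23, 24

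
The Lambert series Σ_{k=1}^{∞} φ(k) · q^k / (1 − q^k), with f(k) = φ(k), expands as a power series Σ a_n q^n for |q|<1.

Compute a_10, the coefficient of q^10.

q^10  k|10↦φ(k): 1:1 2:1 5:4 10:4  a_10=10

a_10 = 10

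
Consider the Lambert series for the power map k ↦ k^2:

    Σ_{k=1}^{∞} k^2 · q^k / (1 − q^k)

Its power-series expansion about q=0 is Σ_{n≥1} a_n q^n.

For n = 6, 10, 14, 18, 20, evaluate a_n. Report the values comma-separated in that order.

50, 130, 250, 455, 546

n=6: 1·6 2·3 3·2 6·1  f→[1+4+9+36]=50
q^10  k|10↦f(k): 10:100 5:25 2:4 1:1  a_10=130
n=14: 1·14 2·7 7·2 14·1  f→[1+4+49+196]=250
d|18:{1,2,3,6,9,18}  Σf=1+4+9+36+81+324=455
q^20  k|20↦f(k): 20:400 10:100 5:25 4:16 2:4 1:1  a_20=546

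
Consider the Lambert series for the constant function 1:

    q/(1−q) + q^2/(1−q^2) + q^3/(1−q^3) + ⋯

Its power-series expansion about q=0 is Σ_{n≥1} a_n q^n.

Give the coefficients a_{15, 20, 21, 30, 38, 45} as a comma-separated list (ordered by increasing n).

4, 6, 4, 8, 4, 6

q^15  k|15↦f(k): 1:1 3:1 5:1 15:1  a_15=4
d|20:{1,2,4,5,10,20}  Σf=1+1+1+1+1+1=6
q^21  k|21↦f(k): 21:1 7:1 3:1 1:1  a_21=4
q^30  k|30↦f(k): 30:1 15:1 10:1 6:1 5:1 3:1 2:1 1:1  a_30=8
d|38:{1,2,19,38}  Σf=1+1+1+1=4
q^45  k|45↦f(k): 1:1 3:1 5:1 9:1 15:1 45:1  a_45=6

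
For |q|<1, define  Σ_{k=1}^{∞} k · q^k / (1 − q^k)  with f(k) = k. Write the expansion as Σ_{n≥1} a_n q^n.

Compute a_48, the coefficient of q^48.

[q^48] f(1)=1,f(2)=2,f(3)=3,f(4)=4,f(6)=6,f(8)=8,f(12)=12,f(16)=16,f(24)=24,f(48)=48 ⇒ 124

a_48 = 124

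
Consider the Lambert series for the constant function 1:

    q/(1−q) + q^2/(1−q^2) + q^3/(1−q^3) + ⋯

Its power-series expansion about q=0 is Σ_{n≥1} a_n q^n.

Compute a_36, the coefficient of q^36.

n=36: 36·1 18·2 12·3 9·4 6·6 4·9 3·12 2·18 1·36  f→[1+1+1+1+1+1+1+1+1]=9

a_36 = 9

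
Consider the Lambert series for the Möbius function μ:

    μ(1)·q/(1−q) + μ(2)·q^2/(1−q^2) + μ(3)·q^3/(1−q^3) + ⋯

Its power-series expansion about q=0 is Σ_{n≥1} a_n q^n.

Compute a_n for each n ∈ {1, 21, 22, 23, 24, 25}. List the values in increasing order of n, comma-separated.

n=1: 1·1  μ→[1]=1
d|21:{1,3,7,21}  Σμ=1+(-1)+(-1)+1=0
n=22: 22·1 11·2 2·11 1·22  μ→[1+(-1)+(-1)+1]=0
d|23:{1,23}  Σμ=1+(-1)=0
[q^24] μ(1)=1,μ(2)=-1,μ(3)=-1,μ(4)=0,μ(6)=1,μ(8)=0,μ(12)=0,μ(24)=0 ⇒ 0
d|25:{25,5,1}  Σμ=0+(-1)+1=0

1, 0, 0, 0, 0, 0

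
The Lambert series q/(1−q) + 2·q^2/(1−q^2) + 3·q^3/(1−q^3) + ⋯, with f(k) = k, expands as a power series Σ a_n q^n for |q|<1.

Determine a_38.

q^38  k|38↦f(k): 1:1 2:2 19:19 38:38  a_38=60

a_38 = 60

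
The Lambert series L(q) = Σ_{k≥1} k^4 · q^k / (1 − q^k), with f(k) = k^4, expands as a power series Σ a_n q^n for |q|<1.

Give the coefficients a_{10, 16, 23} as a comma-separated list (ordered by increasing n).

[q^10] f(10)=10000,f(5)=625,f(2)=16,f(1)=1 ⇒ 10642
n=16: 16·1 8·2 4·4 2·8 1·16  f→[65536+4096+256+16+1]=69905
n=23: 23·1 1·23  f→[279841+1]=279842

10642, 69905, 279842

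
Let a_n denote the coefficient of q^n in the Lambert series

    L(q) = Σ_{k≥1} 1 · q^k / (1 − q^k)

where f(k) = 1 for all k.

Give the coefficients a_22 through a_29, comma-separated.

q^22  k|22↦f(k): 1:1 2:1 11:1 22:1  a_22=4
[q^23] f(1)=1,f(23)=1 ⇒ 2
d|24:{24,12,8,6,4,3,2,1}  Σf=1+1+1+1+1+1+1+1=8
[q^25] f(25)=1,f(5)=1,f(1)=1 ⇒ 3
n=26: 1·26 2·13 13·2 26·1  f→[1+1+1+1]=4
[q^27] f(27)=1,f(9)=1,f(3)=1,f(1)=1 ⇒ 4
d|28:{28,14,7,4,2,1}  Σf=1+1+1+1+1+1=6
q^29  k|29↦f(k): 29:1 1:1  a_29=2

4, 2, 8, 3, 4, 4, 6, 2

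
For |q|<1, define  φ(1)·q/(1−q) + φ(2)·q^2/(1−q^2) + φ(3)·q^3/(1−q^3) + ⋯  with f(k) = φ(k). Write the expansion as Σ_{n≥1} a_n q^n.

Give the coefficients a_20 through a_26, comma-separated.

n=20: 20·1 10·2 5·4 4·5 2·10 1·20  φ→[8+4+4+2+1+1]=20
[q^21] φ(21)=12,φ(7)=6,φ(3)=2,φ(1)=1 ⇒ 21
q^22  k|22↦φ(k): 22:10 11:10 2:1 1:1  a_22=22
q^23  k|23↦φ(k): 23:22 1:1  a_23=23
q^24  k|24↦φ(k): 1:1 2:1 3:2 4:2 6:2 8:4 12:4 24:8  a_24=24
q^25  k|25↦φ(k): 1:1 5:4 25:20  a_25=25
n=26: 1·26 2·13 13·2 26·1  φ→[1+1+12+12]=26

20, 21, 22, 23, 24, 25, 26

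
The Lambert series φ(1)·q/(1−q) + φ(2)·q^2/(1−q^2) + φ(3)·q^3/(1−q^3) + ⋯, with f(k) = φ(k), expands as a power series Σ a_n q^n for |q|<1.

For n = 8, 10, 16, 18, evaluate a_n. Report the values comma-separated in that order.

[q^8] φ(8)=4,φ(4)=2,φ(2)=1,φ(1)=1 ⇒ 8
[q^10] φ(10)=4,φ(5)=4,φ(2)=1,φ(1)=1 ⇒ 10
q^16  k|16↦φ(k): 16:8 8:4 4:2 2:1 1:1  a_16=16
n=18: 1·18 2·9 3·6 6·3 9·2 18·1  φ→[1+1+2+2+6+6]=18

8, 10, 16, 18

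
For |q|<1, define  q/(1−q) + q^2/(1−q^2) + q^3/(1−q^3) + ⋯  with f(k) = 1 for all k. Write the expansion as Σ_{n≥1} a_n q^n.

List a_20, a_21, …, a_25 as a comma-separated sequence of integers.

6, 4, 4, 2, 8, 3

q^20  k|20↦f(k): 20:1 10:1 5:1 4:1 2:1 1:1  a_20=6
q^21  k|21↦f(k): 21:1 7:1 3:1 1:1  a_21=4
[q^22] f(22)=1,f(11)=1,f(2)=1,f(1)=1 ⇒ 4
n=23: 1·23 23·1  f→[1+1]=2
n=24: 24·1 12·2 8·3 6·4 4·6 3·8 2·12 1·24  f→[1+1+1+1+1+1+1+1]=8
q^25  k|25↦f(k): 25:1 5:1 1:1  a_25=3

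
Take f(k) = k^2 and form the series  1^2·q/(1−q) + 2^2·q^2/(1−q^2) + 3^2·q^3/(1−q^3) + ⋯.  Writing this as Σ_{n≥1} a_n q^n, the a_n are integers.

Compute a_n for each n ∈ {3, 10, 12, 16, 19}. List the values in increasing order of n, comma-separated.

10, 130, 210, 341, 362

q^3  k|3↦f(k): 1:1 3:9  a_3=10
d|10:{10,5,2,1}  Σf=100+25+4+1=130
d|12:{1,2,3,4,6,12}  Σf=1+4+9+16+36+144=210
[q^16] f(16)=256,f(8)=64,f(4)=16,f(2)=4,f(1)=1 ⇒ 341
q^19  k|19↦f(k): 1:1 19:361  a_19=362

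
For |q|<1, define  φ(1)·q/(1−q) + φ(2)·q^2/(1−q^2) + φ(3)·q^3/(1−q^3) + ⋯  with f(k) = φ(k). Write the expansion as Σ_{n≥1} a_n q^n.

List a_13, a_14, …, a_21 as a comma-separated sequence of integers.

d|13:{1,13}  Σφ=1+12=13
q^14  k|14↦φ(k): 1:1 2:1 7:6 14:6  a_14=14
d|15:{1,3,5,15}  Σφ=1+2+4+8=15
q^16  k|16↦φ(k): 1:1 2:1 4:2 8:4 16:8  a_16=16
q^17  k|17↦φ(k): 1:1 17:16  a_17=17
d|18:{1,2,3,6,9,18}  Σφ=1+1+2+2+6+6=18
d|19:{19,1}  Σφ=18+1=19
n=20: 20·1 10·2 5·4 4·5 2·10 1·20  φ→[8+4+4+2+1+1]=20
[q^21] φ(21)=12,φ(7)=6,φ(3)=2,φ(1)=1 ⇒ 21

13, 14, 15, 16, 17, 18, 19, 20, 21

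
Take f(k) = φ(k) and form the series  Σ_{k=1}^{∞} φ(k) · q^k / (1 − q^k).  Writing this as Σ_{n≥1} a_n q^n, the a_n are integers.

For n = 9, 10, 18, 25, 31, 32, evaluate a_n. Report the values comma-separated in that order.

[q^9] φ(1)=1,φ(3)=2,φ(9)=6 ⇒ 9
[q^10] φ(10)=4,φ(5)=4,φ(2)=1,φ(1)=1 ⇒ 10
d|18:{1,2,3,6,9,18}  Σφ=1+1+2+2+6+6=18
q^25  k|25↦φ(k): 25:20 5:4 1:1  a_25=25
d|31:{1,31}  Σφ=1+30=31
d|32:{32,16,8,4,2,1}  Σφ=16+8+4+2+1+1=32

9, 10, 18, 25, 31, 32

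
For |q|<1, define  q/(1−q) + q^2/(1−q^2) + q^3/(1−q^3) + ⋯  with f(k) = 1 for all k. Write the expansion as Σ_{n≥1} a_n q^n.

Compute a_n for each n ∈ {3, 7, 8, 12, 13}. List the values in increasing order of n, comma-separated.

[q^3] f(3)=1,f(1)=1 ⇒ 2
q^7  k|7↦f(k): 7:1 1:1  a_7=2
d|8:{8,4,2,1}  Σf=1+1+1+1=4
q^12  k|12↦f(k): 12:1 6:1 4:1 3:1 2:1 1:1  a_12=6
[q^13] f(13)=1,f(1)=1 ⇒ 2

2, 2, 4, 6, 2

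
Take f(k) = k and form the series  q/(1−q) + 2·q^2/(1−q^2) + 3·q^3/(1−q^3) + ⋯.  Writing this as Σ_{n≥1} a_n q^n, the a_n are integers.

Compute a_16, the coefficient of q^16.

a_16 = 31

n=16: 16·1 8·2 4·4 2·8 1·16  f→[16+8+4+2+1]=31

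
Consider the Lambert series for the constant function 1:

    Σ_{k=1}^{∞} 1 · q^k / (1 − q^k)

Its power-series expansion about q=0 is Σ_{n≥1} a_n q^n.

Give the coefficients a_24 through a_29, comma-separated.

n=24: 1·24 2·12 3·8 4·6 6·4 8·3 12·2 24·1  f→[1+1+1+1+1+1+1+1]=8
[q^25] f(1)=1,f(5)=1,f(25)=1 ⇒ 3
d|26:{1,2,13,26}  Σf=1+1+1+1=4
[q^27] f(27)=1,f(9)=1,f(3)=1,f(1)=1 ⇒ 4
q^28  k|28↦f(k): 1:1 2:1 4:1 7:1 14:1 28:1  a_28=6
d|29:{1,29}  Σf=1+1=2

8, 3, 4, 4, 6, 2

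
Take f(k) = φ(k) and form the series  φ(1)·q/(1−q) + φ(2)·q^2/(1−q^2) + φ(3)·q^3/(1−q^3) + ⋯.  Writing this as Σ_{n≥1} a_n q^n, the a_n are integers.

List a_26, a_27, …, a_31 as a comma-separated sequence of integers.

[q^26] φ(1)=1,φ(2)=1,φ(13)=12,φ(26)=12 ⇒ 26
[q^27] φ(27)=18,φ(9)=6,φ(3)=2,φ(1)=1 ⇒ 27
[q^28] φ(1)=1,φ(2)=1,φ(4)=2,φ(7)=6,φ(14)=6,φ(28)=12 ⇒ 28
d|29:{29,1}  Σφ=28+1=29
n=30: 1·30 2·15 3·10 5·6 6·5 10·3 15·2 30·1  φ→[1+1+2+4+2+4+8+8]=30
n=31: 31·1 1·31  φ→[30+1]=31

26, 27, 28, 29, 30, 31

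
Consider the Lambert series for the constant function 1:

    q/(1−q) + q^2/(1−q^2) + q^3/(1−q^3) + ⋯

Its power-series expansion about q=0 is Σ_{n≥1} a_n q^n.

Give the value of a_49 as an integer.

d|49:{1,7,49}  Σf=1+1+1=3

a_49 = 3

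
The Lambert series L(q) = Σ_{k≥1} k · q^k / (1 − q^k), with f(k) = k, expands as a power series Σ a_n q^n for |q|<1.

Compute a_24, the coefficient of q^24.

n=24: 1·24 2·12 3·8 4·6 6·4 8·3 12·2 24·1  f→[1+2+3+4+6+8+12+24]=60

a_24 = 60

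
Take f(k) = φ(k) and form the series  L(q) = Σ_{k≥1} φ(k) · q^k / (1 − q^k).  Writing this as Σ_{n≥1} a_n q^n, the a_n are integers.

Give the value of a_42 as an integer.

n=42: 42·1 21·2 14·3 7·6 6·7 3·14 2·21 1·42  φ→[12+12+6+6+2+2+1+1]=42

a_42 = 42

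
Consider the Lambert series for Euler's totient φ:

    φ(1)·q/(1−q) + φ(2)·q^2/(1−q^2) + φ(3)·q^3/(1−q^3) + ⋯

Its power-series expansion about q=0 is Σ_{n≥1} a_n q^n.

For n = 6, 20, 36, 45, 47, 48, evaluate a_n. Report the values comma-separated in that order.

[q^6] φ(6)=2,φ(3)=2,φ(2)=1,φ(1)=1 ⇒ 6
n=20: 1·20 2·10 4·5 5·4 10·2 20·1  φ→[1+1+2+4+4+8]=20
[q^36] φ(36)=12,φ(18)=6,φ(12)=4,φ(9)=6,φ(6)=2,φ(4)=2,φ(3)=2,φ(2)=1,φ(1)=1 ⇒ 36
q^45  k|45↦φ(k): 45:24 15:8 9:6 5:4 3:2 1:1  a_45=45
d|47:{47,1}  Σφ=46+1=47
q^48  k|48↦φ(k): 48:16 24:8 16:8 12:4 8:4 6:2 4:2 3:2 2:1 1:1  a_48=48

6, 20, 36, 45, 47, 48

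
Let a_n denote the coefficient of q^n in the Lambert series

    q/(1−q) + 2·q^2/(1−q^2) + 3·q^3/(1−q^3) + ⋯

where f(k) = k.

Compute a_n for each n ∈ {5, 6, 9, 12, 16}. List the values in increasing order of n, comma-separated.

q^5  k|5↦f(k): 5:5 1:1  a_5=6
d|6:{6,3,2,1}  Σf=6+3+2+1=12
d|9:{9,3,1}  Σf=9+3+1=13
q^12  k|12↦f(k): 12:12 6:6 4:4 3:3 2:2 1:1  a_12=28
[q^16] f(1)=1,f(2)=2,f(4)=4,f(8)=8,f(16)=16 ⇒ 31

6, 12, 13, 28, 31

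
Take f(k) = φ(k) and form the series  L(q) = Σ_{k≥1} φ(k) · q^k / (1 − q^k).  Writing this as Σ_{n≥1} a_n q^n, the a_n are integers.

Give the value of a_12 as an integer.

[q^12] φ(12)=4,φ(6)=2,φ(4)=2,φ(3)=2,φ(2)=1,φ(1)=1 ⇒ 12

a_12 = 12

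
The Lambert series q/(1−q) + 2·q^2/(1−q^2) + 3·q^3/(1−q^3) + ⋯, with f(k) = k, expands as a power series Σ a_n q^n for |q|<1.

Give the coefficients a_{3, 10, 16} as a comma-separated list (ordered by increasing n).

4, 18, 31

q^3  k|3↦f(k): 1:1 3:3  a_3=4
n=10: 1·10 2·5 5·2 10·1  f→[1+2+5+10]=18
d|16:{1,2,4,8,16}  Σf=1+2+4+8+16=31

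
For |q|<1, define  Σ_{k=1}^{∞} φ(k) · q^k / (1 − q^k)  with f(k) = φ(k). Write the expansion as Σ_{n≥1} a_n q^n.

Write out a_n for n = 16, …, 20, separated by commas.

d|16:{1,2,4,8,16}  Σφ=1+1+2+4+8=16
d|17:{17,1}  Σφ=16+1=17
q^18  k|18↦φ(k): 18:6 9:6 6:2 3:2 2:1 1:1  a_18=18
n=19: 19·1 1·19  φ→[18+1]=19
q^20  k|20↦φ(k): 20:8 10:4 5:4 4:2 2:1 1:1  a_20=20

16, 17, 18, 19, 20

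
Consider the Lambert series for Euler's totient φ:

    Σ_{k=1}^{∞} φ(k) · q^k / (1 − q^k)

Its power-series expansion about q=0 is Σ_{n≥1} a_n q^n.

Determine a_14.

[q^14] φ(14)=6,φ(7)=6,φ(2)=1,φ(1)=1 ⇒ 14

a_14 = 14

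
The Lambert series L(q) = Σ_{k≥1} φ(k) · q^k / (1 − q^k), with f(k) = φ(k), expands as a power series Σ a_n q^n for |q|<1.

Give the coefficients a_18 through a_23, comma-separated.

q^18  k|18↦φ(k): 1:1 2:1 3:2 6:2 9:6 18:6  a_18=18
[q^19] φ(1)=1,φ(19)=18 ⇒ 19
n=20: 20·1 10·2 5·4 4·5 2·10 1·20  φ→[8+4+4+2+1+1]=20
q^21  k|21↦φ(k): 21:12 7:6 3:2 1:1  a_21=21
[q^22] φ(1)=1,φ(2)=1,φ(11)=10,φ(22)=10 ⇒ 22
[q^23] φ(23)=22,φ(1)=1 ⇒ 23

18, 19, 20, 21, 22, 23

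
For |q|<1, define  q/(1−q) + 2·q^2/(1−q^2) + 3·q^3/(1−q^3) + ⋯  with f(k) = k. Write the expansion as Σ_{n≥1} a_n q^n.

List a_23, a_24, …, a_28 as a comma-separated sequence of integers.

24, 60, 31, 42, 40, 56

d|23:{23,1}  Σf=23+1=24
[q^24] f(24)=24,f(12)=12,f(8)=8,f(6)=6,f(4)=4,f(3)=3,f(2)=2,f(1)=1 ⇒ 60
n=25: 25·1 5·5 1·25  f→[25+5+1]=31
d|26:{26,13,2,1}  Σf=26+13+2+1=42
q^27  k|27↦f(k): 1:1 3:3 9:9 27:27  a_27=40
n=28: 28·1 14·2 7·4 4·7 2·14 1·28  f→[28+14+7+4+2+1]=56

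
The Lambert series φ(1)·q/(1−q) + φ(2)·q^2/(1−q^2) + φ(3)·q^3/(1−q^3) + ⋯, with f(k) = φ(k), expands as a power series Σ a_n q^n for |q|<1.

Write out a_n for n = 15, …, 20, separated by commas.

n=15: 15·1 5·3 3·5 1·15  φ→[8+4+2+1]=15
n=16: 1·16 2·8 4·4 8·2 16·1  φ→[1+1+2+4+8]=16
q^17  k|17↦φ(k): 1:1 17:16  a_17=17
[q^18] φ(1)=1,φ(2)=1,φ(3)=2,φ(6)=2,φ(9)=6,φ(18)=6 ⇒ 18
q^19  k|19↦φ(k): 19:18 1:1  a_19=19
d|20:{1,2,4,5,10,20}  Σφ=1+1+2+4+4+8=20

15, 16, 17, 18, 19, 20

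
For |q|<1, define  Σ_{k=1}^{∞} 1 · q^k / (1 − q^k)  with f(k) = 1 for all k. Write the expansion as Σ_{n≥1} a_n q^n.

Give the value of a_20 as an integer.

a_20 = 6

[q^20] f(20)=1,f(10)=1,f(5)=1,f(4)=1,f(2)=1,f(1)=1 ⇒ 6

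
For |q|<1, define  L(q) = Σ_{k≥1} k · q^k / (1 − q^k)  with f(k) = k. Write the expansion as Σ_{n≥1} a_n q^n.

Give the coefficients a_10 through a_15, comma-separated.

q^10  k|10↦f(k): 10:10 5:5 2:2 1:1  a_10=18
n=11: 1·11 11·1  f→[1+11]=12
d|12:{12,6,4,3,2,1}  Σf=12+6+4+3+2+1=28
n=13: 1·13 13·1  f→[1+13]=14
q^14  k|14↦f(k): 14:14 7:7 2:2 1:1  a_14=24
q^15  k|15↦f(k): 15:15 5:5 3:3 1:1  a_15=24

18, 12, 28, 14, 24, 24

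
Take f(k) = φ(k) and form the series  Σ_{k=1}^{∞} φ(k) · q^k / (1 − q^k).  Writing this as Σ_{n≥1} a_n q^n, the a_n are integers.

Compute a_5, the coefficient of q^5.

q^5  k|5↦φ(k): 5:4 1:1  a_5=5

a_5 = 5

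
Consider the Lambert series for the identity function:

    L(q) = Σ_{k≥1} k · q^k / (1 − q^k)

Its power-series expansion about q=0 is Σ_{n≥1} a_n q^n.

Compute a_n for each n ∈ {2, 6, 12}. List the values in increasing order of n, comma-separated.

q^2  k|2↦f(k): 2:2 1:1  a_2=3
q^6  k|6↦f(k): 6:6 3:3 2:2 1:1  a_6=12
[q^12] f(1)=1,f(2)=2,f(3)=3,f(4)=4,f(6)=6,f(12)=12 ⇒ 28

3, 12, 28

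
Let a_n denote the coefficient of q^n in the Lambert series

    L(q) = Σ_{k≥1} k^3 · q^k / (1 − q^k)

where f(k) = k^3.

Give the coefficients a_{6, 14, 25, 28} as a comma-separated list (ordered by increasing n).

252, 3096, 15751, 25112

n=6: 6·1 3·2 2·3 1·6  f→[216+27+8+1]=252
[q^14] f(1)=1,f(2)=8,f(7)=343,f(14)=2744 ⇒ 3096
d|25:{25,5,1}  Σf=15625+125+1=15751
n=28: 1·28 2·14 4·7 7·4 14·2 28·1  f→[1+8+64+343+2744+21952]=25112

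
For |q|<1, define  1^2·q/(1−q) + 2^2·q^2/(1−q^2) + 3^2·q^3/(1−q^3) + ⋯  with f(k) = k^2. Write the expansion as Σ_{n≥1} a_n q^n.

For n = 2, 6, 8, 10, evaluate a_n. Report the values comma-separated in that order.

5, 50, 85, 130

q^2  k|2↦f(k): 1:1 2:4  a_2=5
d|6:{6,3,2,1}  Σf=36+9+4+1=50
n=8: 8·1 4·2 2·4 1·8  f→[64+16+4+1]=85
n=10: 1·10 2·5 5·2 10·1  f→[1+4+25+100]=130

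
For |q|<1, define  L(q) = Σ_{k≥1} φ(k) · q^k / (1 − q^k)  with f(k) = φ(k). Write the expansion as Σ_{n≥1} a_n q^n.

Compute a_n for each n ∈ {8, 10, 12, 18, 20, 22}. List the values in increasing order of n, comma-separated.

q^8  k|8↦φ(k): 1:1 2:1 4:2 8:4  a_8=8
q^10  k|10↦φ(k): 10:4 5:4 2:1 1:1  a_10=10
d|12:{12,6,4,3,2,1}  Σφ=4+2+2+2+1+1=12
d|18:{18,9,6,3,2,1}  Σφ=6+6+2+2+1+1=18
q^20  k|20↦φ(k): 1:1 2:1 4:2 5:4 10:4 20:8  a_20=20
q^22  k|22↦φ(k): 1:1 2:1 11:10 22:10  a_22=22

8, 10, 12, 18, 20, 22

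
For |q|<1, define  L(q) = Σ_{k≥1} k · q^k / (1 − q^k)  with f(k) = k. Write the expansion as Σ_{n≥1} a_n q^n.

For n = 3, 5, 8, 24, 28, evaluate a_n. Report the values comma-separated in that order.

4, 6, 15, 60, 56

d|3:{1,3}  Σf=1+3=4
d|5:{1,5}  Σf=1+5=6
[q^8] f(8)=8,f(4)=4,f(2)=2,f(1)=1 ⇒ 15
n=24: 24·1 12·2 8·3 6·4 4·6 3·8 2·12 1·24  f→[24+12+8+6+4+3+2+1]=60
d|28:{28,14,7,4,2,1}  Σf=28+14+7+4+2+1=56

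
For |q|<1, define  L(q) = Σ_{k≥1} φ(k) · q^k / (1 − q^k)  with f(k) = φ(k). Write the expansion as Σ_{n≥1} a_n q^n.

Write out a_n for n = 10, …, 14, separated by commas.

d|10:{10,5,2,1}  Σφ=4+4+1+1=10
n=11: 1·11 11·1  φ→[1+10]=11
[q^12] φ(12)=4,φ(6)=2,φ(4)=2,φ(3)=2,φ(2)=1,φ(1)=1 ⇒ 12
q^13  k|13↦φ(k): 13:12 1:1  a_13=13
d|14:{14,7,2,1}  Σφ=6+6+1+1=14

10, 11, 12, 13, 14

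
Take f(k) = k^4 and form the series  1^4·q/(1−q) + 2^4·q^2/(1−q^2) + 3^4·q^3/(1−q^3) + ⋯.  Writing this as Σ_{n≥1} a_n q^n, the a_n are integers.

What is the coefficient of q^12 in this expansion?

n=12: 1·12 2·6 3·4 4·3 6·2 12·1  f→[1+16+81+256+1296+20736]=22386

a_12 = 22386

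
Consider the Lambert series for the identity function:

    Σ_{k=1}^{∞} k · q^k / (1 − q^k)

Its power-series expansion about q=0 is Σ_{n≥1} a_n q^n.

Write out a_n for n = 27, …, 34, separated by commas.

40, 56, 30, 72, 32, 63, 48, 54

[q^27] f(1)=1,f(3)=3,f(9)=9,f(27)=27 ⇒ 40
q^28  k|28↦f(k): 1:1 2:2 4:4 7:7 14:14 28:28  a_28=56
q^29  k|29↦f(k): 1:1 29:29  a_29=30
d|30:{1,2,3,5,6,10,15,30}  Σf=1+2+3+5+6+10+15+30=72
d|31:{1,31}  Σf=1+31=32
n=32: 1·32 2·16 4·8 8·4 16·2 32·1  f→[1+2+4+8+16+32]=63
d|33:{1,3,11,33}  Σf=1+3+11+33=48
d|34:{34,17,2,1}  Σf=34+17+2+1=54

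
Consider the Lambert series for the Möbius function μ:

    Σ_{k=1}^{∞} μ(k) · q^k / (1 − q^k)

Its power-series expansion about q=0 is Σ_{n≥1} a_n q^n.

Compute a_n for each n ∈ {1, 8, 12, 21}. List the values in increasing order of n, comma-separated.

1, 0, 0, 0

n=1: 1·1  μ→[1]=1
[q^8] μ(1)=1,μ(2)=-1,μ(4)=0,μ(8)=0 ⇒ 0
q^12  k|12↦μ(k): 1:1 2:-1 3:-1 4:0 6:1 12:0  a_12=0
q^21  k|21↦μ(k): 21:1 7:-1 3:-1 1:1  a_21=0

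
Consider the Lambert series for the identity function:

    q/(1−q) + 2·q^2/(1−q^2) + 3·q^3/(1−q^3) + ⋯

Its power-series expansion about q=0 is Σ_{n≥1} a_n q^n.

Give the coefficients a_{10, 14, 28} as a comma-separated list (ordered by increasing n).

n=10: 10·1 5·2 2·5 1·10  f→[10+5+2+1]=18
q^14  k|14↦f(k): 1:1 2:2 7:7 14:14  a_14=24
n=28: 1·28 2·14 4·7 7·4 14·2 28·1  f→[1+2+4+7+14+28]=56

18, 24, 56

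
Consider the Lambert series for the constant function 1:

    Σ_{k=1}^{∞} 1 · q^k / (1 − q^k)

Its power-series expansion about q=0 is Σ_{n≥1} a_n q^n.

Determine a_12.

q^12  k|12↦f(k): 1:1 2:1 3:1 4:1 6:1 12:1  a_12=6

a_12 = 6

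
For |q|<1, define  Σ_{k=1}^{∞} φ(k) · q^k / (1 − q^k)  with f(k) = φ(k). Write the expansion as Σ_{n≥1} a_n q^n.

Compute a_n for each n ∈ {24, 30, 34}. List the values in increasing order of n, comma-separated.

n=24: 1·24 2·12 3·8 4·6 6·4 8·3 12·2 24·1  φ→[1+1+2+2+2+4+4+8]=24
q^30  k|30↦φ(k): 1:1 2:1 3:2 5:4 6:2 10:4 15:8 30:8  a_30=30
d|34:{34,17,2,1}  Σφ=16+16+1+1=34

24, 30, 34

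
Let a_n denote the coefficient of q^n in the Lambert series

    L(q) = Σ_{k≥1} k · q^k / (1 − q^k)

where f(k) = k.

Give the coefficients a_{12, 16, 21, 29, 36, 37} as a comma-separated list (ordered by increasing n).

28, 31, 32, 30, 91, 38

n=12: 12·1 6·2 4·3 3·4 2·6 1·12  f→[12+6+4+3+2+1]=28
d|16:{1,2,4,8,16}  Σf=1+2+4+8+16=31
n=21: 21·1 7·3 3·7 1·21  f→[21+7+3+1]=32
d|29:{29,1}  Σf=29+1=30
d|36:{1,2,3,4,6,9,12,18,36}  Σf=1+2+3+4+6+9+12+18+36=91
[q^37] f(1)=1,f(37)=37 ⇒ 38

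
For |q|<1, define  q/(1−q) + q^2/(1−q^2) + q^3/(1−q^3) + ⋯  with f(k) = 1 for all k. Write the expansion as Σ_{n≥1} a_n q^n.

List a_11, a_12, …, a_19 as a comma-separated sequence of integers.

d|11:{1,11}  Σf=1+1=2
n=12: 1·12 2·6 3·4 4·3 6·2 12·1  f→[1+1+1+1+1+1]=6
d|13:{1,13}  Σf=1+1=2
n=14: 1·14 2·7 7·2 14·1  f→[1+1+1+1]=4
d|15:{15,5,3,1}  Σf=1+1+1+1=4
d|16:{16,8,4,2,1}  Σf=1+1+1+1+1=5
[q^17] f(1)=1,f(17)=1 ⇒ 2
d|18:{18,9,6,3,2,1}  Σf=1+1+1+1+1+1=6
d|19:{19,1}  Σf=1+1=2

2, 6, 2, 4, 4, 5, 2, 6, 2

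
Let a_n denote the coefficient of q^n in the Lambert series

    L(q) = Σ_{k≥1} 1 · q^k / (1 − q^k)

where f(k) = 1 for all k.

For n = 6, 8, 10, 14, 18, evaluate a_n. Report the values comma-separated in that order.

4, 4, 4, 4, 6

n=6: 1·6 2·3 3·2 6·1  f→[1+1+1+1]=4
[q^8] f(1)=1,f(2)=1,f(4)=1,f(8)=1 ⇒ 4
n=10: 1·10 2·5 5·2 10·1  f→[1+1+1+1]=4
d|14:{1,2,7,14}  Σf=1+1+1+1=4
n=18: 18·1 9·2 6·3 3·6 2·9 1·18  f→[1+1+1+1+1+1]=6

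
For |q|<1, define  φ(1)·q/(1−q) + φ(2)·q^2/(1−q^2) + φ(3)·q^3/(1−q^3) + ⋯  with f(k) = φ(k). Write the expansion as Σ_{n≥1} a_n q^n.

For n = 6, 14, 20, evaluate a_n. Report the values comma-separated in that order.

n=6: 6·1 3·2 2·3 1·6  φ→[2+2+1+1]=6
n=14: 14·1 7·2 2·7 1·14  φ→[6+6+1+1]=14
q^20  k|20↦φ(k): 1:1 2:1 4:2 5:4 10:4 20:8  a_20=20

6, 14, 20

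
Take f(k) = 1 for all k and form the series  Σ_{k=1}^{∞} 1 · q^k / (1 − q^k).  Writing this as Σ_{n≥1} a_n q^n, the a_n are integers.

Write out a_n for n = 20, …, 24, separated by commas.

6, 4, 4, 2, 8

[q^20] f(1)=1,f(2)=1,f(4)=1,f(5)=1,f(10)=1,f(20)=1 ⇒ 6
d|21:{1,3,7,21}  Σf=1+1+1+1=4
q^22  k|22↦f(k): 22:1 11:1 2:1 1:1  a_22=4
q^23  k|23↦f(k): 1:1 23:1  a_23=2
n=24: 1·24 2·12 3·8 4·6 6·4 8·3 12·2 24·1  f→[1+1+1+1+1+1+1+1]=8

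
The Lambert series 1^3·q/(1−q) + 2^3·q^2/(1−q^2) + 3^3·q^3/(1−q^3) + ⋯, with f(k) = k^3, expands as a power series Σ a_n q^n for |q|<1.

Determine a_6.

a_6 = 252

q^6  k|6↦f(k): 1:1 2:8 3:27 6:216  a_6=252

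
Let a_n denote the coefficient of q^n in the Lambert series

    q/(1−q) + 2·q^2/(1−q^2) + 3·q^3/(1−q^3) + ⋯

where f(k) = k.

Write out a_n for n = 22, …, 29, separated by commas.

36, 24, 60, 31, 42, 40, 56, 30

d|22:{1,2,11,22}  Σf=1+2+11+22=36
n=23: 23·1 1·23  f→[23+1]=24
q^24  k|24↦f(k): 1:1 2:2 3:3 4:4 6:6 8:8 12:12 24:24  a_24=60
d|25:{25,5,1}  Σf=25+5+1=31
q^26  k|26↦f(k): 1:1 2:2 13:13 26:26  a_26=42
[q^27] f(27)=27,f(9)=9,f(3)=3,f(1)=1 ⇒ 40
n=28: 28·1 14·2 7·4 4·7 2·14 1·28  f→[28+14+7+4+2+1]=56
q^29  k|29↦f(k): 29:29 1:1  a_29=30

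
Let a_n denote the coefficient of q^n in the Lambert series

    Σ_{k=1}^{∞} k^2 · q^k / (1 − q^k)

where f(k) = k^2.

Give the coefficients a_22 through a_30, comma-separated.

n=22: 1·22 2·11 11·2 22·1  f→[1+4+121+484]=610
n=23: 1·23 23·1  f→[1+529]=530
[q^24] f(24)=576,f(12)=144,f(8)=64,f(6)=36,f(4)=16,f(3)=9,f(2)=4,f(1)=1 ⇒ 850
q^25  k|25↦f(k): 1:1 5:25 25:625  a_25=651
d|26:{26,13,2,1}  Σf=676+169+4+1=850
q^27  k|27↦f(k): 1:1 3:9 9:81 27:729  a_27=820
q^28  k|28↦f(k): 1:1 2:4 4:16 7:49 14:196 28:784  a_28=1050
d|29:{1,29}  Σf=1+841=842
n=30: 1·30 2·15 3·10 5·6 6·5 10·3 15·2 30·1  f→[1+4+9+25+36+100+225+900]=1300

610, 530, 850, 651, 850, 820, 1050, 842, 1300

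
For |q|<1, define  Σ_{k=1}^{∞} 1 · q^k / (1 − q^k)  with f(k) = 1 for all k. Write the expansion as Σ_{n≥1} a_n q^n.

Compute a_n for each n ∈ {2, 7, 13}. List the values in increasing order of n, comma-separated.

2, 2, 2

d|2:{1,2}  Σf=1+1=2
d|7:{7,1}  Σf=1+1=2
n=13: 13·1 1·13  f→[1+1]=2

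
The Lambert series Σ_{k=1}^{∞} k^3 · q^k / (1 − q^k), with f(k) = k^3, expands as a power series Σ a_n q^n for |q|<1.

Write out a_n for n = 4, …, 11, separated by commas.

q^4  k|4↦f(k): 1:1 2:8 4:64  a_4=73
q^5  k|5↦f(k): 1:1 5:125  a_5=126
d|6:{6,3,2,1}  Σf=216+27+8+1=252
d|7:{1,7}  Σf=1+343=344
[q^8] f(1)=1,f(2)=8,f(4)=64,f(8)=512 ⇒ 585
n=9: 9·1 3·3 1·9  f→[729+27+1]=757
q^10  k|10↦f(k): 10:1000 5:125 2:8 1:1  a_10=1134
q^11  k|11↦f(k): 1:1 11:1331  a_11=1332

73, 126, 252, 344, 585, 757, 1134, 1332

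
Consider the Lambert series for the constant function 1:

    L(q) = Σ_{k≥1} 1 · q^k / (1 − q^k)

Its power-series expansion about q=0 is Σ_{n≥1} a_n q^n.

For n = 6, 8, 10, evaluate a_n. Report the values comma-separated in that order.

d|6:{6,3,2,1}  Σf=1+1+1+1=4
d|8:{1,2,4,8}  Σf=1+1+1+1=4
q^10  k|10↦f(k): 10:1 5:1 2:1 1:1  a_10=4

4, 4, 4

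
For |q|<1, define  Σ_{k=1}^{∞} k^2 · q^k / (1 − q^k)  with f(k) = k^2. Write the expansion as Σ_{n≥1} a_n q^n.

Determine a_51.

a_51 = 2900

[q^51] f(1)=1,f(3)=9,f(17)=289,f(51)=2601 ⇒ 2900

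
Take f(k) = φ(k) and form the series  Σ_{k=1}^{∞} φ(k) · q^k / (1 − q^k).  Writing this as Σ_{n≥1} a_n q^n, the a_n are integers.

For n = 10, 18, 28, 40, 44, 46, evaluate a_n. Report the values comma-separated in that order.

d|10:{10,5,2,1}  Σφ=4+4+1+1=10
q^18  k|18↦φ(k): 1:1 2:1 3:2 6:2 9:6 18:6  a_18=18
d|28:{1,2,4,7,14,28}  Σφ=1+1+2+6+6+12=28
d|40:{40,20,10,8,5,4,2,1}  Σφ=16+8+4+4+4+2+1+1=40
d|44:{1,2,4,11,22,44}  Σφ=1+1+2+10+10+20=44
n=46: 46·1 23·2 2·23 1·46  φ→[22+22+1+1]=46

10, 18, 28, 40, 44, 46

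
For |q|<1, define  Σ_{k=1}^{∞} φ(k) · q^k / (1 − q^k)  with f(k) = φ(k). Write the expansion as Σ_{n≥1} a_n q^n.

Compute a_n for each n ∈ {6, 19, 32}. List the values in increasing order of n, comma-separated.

[q^6] φ(6)=2,φ(3)=2,φ(2)=1,φ(1)=1 ⇒ 6
q^19  k|19↦φ(k): 1:1 19:18  a_19=19
d|32:{32,16,8,4,2,1}  Σφ=16+8+4+2+1+1=32

6, 19, 32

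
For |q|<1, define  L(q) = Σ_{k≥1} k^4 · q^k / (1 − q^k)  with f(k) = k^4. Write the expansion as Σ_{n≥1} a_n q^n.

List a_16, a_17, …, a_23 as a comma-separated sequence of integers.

[q^16] f(16)=65536,f(8)=4096,f(4)=256,f(2)=16,f(1)=1 ⇒ 69905
n=17: 1·17 17·1  f→[1+83521]=83522
d|18:{18,9,6,3,2,1}  Σf=104976+6561+1296+81+16+1=112931
q^19  k|19↦f(k): 1:1 19:130321  a_19=130322
q^20  k|20↦f(k): 1:1 2:16 4:256 5:625 10:10000 20:160000  a_20=170898
n=21: 1·21 3·7 7·3 21·1  f→[1+81+2401+194481]=196964
d|22:{22,11,2,1}  Σf=234256+14641+16+1=248914
d|23:{23,1}  Σf=279841+1=279842

69905, 83522, 112931, 130322, 170898, 196964, 248914, 279842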